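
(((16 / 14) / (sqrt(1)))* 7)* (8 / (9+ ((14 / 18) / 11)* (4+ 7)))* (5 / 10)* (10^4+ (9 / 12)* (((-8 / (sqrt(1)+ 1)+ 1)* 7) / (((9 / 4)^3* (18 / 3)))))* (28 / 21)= 3534464 / 81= 43635.36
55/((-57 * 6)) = -55/342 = -0.16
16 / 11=1.45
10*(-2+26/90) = -154/9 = -17.11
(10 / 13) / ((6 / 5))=25 / 39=0.64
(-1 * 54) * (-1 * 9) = 486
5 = 5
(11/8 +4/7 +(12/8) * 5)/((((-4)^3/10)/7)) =-2645/256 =-10.33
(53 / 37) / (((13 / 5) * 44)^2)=1325 / 12105808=0.00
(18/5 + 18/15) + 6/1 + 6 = 84/5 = 16.80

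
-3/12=-1/4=-0.25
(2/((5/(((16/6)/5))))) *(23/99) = 368/7425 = 0.05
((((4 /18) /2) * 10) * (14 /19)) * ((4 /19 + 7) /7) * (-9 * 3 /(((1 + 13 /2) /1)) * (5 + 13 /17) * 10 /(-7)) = 153440 /6137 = 25.00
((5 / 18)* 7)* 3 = 35 / 6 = 5.83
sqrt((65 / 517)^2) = 65 / 517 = 0.13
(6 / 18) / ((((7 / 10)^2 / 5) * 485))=100 / 14259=0.01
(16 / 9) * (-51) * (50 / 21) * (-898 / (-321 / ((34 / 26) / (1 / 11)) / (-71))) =162149345600 / 262899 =616774.30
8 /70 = 4 /35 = 0.11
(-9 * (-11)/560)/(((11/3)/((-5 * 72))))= -243/14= -17.36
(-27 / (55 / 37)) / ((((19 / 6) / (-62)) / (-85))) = -6317676 / 209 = -30228.11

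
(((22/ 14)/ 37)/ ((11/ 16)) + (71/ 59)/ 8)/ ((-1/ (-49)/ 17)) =176.76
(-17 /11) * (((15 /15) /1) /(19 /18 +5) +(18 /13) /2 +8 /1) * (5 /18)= -96985 /25506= -3.80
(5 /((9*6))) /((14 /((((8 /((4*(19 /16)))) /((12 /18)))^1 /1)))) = 20 /1197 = 0.02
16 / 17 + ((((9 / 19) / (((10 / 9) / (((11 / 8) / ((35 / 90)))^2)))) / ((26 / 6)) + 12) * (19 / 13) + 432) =10187235451 / 22524320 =452.28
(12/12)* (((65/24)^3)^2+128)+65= 112301764993/191102976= 587.65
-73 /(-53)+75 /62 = 8501 /3286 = 2.59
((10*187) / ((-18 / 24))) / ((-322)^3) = 935 / 12519843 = 0.00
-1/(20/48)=-12/5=-2.40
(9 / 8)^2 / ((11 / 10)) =405 / 352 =1.15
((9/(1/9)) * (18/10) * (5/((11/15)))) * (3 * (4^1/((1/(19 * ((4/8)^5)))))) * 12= 1869885/22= 84994.77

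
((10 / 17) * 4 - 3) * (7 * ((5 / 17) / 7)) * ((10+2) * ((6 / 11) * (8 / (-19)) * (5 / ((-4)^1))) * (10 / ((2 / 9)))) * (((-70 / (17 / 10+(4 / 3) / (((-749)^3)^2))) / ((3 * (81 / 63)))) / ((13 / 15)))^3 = 485648690525819361955979141344896709129299233087590438986750000000000 / 8807745303637495210463443648087593718900062959745220348766032117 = 55138.82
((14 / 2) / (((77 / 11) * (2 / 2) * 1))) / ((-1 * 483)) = -1 / 483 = -0.00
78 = 78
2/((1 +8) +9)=1/9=0.11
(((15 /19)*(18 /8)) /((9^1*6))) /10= 1 /304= 0.00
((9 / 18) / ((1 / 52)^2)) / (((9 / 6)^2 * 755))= 5408 / 6795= 0.80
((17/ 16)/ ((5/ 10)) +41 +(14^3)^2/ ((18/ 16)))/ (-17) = -481893409/ 1224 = -393703.77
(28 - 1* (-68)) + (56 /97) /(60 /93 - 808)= 58264750 /606929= 96.00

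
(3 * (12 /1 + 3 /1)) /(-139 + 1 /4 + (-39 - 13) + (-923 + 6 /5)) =-300 /7417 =-0.04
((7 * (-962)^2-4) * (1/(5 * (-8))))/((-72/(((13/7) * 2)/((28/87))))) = 101760217/3920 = 25959.24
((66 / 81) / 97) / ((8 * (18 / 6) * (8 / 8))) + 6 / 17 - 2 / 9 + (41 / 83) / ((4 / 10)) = 60575531 / 44344908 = 1.37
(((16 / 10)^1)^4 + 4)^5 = 12485422259490046976 / 95367431640625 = 130919.14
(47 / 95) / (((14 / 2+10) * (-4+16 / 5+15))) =47 / 22933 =0.00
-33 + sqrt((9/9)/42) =-33 + sqrt(42)/42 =-32.85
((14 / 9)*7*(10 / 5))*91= 17836 / 9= 1981.78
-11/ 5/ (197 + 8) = -11/ 1025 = -0.01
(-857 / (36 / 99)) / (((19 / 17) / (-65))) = 10416835 / 76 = 137063.62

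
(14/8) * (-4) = -7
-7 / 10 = -0.70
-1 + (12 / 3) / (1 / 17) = 67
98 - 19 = 79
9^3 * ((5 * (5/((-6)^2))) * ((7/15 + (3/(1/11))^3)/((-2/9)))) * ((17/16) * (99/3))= -183716372565/64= -2870568321.33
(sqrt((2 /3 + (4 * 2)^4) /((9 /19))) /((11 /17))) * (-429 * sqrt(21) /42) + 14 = -6713.36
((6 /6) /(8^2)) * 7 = 7 /64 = 0.11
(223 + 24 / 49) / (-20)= -10951 / 980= -11.17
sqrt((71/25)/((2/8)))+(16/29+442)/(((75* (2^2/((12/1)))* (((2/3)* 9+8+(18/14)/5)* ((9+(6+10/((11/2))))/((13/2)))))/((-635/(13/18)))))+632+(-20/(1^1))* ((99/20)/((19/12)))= 2* sqrt(71)/5+7505470394/50865565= 150.93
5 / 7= 0.71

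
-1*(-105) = 105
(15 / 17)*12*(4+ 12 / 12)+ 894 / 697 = 37794 / 697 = 54.22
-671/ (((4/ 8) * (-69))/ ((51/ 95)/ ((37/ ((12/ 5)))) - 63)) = -495024882/ 404225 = -1224.63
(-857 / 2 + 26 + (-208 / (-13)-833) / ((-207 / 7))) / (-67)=155197 / 27738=5.60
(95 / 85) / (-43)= -19 / 731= -0.03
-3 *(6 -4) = -6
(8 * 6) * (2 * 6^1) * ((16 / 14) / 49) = 4608 / 343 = 13.43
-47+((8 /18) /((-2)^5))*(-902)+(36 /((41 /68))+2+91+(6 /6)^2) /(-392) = -630382 /18081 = -34.86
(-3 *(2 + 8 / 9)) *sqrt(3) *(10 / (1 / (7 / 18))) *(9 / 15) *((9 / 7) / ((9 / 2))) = -52 *sqrt(3) / 9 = -10.01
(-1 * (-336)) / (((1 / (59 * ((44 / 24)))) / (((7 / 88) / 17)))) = 2891 / 17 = 170.06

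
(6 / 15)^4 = 16 / 625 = 0.03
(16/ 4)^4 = 256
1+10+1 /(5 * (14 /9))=779 /70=11.13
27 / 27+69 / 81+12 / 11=874 / 297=2.94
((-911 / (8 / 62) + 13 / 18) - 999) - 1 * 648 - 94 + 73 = -314191 / 36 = -8727.53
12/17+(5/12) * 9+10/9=5.57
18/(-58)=-0.31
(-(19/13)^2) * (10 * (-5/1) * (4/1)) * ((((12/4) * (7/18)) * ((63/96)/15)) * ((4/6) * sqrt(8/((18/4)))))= 88445/4563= 19.38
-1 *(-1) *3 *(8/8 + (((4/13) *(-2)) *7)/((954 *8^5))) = 50798585/16932864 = 3.00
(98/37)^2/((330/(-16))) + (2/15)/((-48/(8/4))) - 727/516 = -51127811/29139165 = -1.75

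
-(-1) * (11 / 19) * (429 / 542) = 4719 / 10298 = 0.46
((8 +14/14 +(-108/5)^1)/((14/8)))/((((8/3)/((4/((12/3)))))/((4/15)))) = -18/25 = -0.72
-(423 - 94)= -329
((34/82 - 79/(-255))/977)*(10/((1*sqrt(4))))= 7574/2042907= 0.00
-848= -848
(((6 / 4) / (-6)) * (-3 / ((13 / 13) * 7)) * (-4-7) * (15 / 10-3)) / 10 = 99 / 560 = 0.18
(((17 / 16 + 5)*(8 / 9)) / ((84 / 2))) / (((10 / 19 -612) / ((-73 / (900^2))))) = 134539 / 7114398480000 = 0.00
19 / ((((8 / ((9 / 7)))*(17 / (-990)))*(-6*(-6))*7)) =-9405 / 13328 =-0.71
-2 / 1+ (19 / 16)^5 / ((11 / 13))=9120615 / 11534336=0.79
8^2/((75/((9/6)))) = 32/25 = 1.28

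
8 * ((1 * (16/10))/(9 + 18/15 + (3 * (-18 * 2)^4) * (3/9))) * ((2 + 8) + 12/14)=4864/58786917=0.00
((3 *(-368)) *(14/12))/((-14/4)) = 368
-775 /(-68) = 775 /68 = 11.40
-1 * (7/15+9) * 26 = -3692/15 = -246.13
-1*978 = -978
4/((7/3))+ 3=33/7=4.71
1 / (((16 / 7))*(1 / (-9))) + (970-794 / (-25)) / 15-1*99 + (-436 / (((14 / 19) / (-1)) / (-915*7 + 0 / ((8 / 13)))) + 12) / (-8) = 947407193 / 2000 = 473703.60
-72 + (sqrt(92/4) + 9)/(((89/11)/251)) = 2761 * sqrt(23)/89 + 18441/89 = 355.98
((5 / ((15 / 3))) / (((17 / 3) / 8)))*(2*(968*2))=92928 / 17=5466.35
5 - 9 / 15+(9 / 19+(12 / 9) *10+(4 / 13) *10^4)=11467457 / 3705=3095.13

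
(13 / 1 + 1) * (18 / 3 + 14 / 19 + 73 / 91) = 26070 / 247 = 105.55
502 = 502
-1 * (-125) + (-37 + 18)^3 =-6734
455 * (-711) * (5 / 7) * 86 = -19872450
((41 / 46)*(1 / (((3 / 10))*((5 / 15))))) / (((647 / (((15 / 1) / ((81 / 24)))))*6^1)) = 4100 / 401787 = 0.01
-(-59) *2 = 118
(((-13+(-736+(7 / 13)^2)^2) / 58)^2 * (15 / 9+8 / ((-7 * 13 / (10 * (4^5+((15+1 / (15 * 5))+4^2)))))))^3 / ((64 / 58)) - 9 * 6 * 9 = -498125425640862375007888698000879038288084514889965324017490163298302285024 / 1048732277651652210342993479139948847064875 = -474978634925090131171061500000000.00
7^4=2401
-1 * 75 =-75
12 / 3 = 4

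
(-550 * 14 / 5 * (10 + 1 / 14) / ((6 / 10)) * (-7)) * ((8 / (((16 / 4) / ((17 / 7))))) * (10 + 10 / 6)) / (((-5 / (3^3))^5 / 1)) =-1177050407148 / 25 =-47082016285.92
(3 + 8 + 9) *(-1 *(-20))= 400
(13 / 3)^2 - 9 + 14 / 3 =130 / 9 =14.44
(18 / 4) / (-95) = -9 / 190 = -0.05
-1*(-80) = 80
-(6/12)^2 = -0.25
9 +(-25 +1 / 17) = -271 / 17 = -15.94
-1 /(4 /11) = -11 /4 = -2.75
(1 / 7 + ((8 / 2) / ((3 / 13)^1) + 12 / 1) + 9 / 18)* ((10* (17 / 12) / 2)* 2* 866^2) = 20064135335 / 63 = 318478338.65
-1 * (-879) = 879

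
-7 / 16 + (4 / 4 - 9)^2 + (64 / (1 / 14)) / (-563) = 558235 / 9008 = 61.97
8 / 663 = 0.01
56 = 56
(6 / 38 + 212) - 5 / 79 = 318354 / 1501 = 212.09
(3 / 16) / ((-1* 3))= -1 / 16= -0.06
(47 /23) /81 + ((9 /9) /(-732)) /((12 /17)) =42353 /1818288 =0.02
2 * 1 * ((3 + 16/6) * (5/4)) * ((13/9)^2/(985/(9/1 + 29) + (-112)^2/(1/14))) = 272935/1621877499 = 0.00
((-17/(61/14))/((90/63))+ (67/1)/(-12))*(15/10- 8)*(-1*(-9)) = 1186809/2440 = 486.40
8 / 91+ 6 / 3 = 190 / 91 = 2.09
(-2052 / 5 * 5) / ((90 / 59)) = -6726 / 5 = -1345.20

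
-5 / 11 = -0.45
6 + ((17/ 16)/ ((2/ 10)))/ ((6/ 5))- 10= 41/ 96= 0.43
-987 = -987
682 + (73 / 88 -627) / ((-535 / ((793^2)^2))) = 21790540055838063 / 47080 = 462840697872.52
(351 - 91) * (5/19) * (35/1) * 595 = 1424868.42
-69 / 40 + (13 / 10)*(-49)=-2617 / 40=-65.42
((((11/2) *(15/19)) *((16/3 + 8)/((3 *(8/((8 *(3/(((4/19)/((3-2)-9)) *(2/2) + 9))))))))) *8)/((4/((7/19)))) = 4.75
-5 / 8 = -0.62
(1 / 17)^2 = 1 / 289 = 0.00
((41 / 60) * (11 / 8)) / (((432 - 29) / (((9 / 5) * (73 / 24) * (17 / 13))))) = 559691 / 33529600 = 0.02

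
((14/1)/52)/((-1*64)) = -7/1664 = -0.00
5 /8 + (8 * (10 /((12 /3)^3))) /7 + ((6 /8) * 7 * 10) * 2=5925 /56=105.80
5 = 5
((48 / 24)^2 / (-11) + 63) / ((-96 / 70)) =-24115 / 528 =-45.67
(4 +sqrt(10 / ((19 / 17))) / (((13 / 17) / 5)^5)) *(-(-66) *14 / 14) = 264 +292845506250 *sqrt(3230) / 7054567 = 2359489.55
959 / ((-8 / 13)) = -12467 / 8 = -1558.38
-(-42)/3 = 14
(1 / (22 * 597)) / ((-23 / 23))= -1 / 13134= -0.00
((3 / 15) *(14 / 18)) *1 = 7 / 45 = 0.16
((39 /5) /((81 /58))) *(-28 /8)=-2639 /135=-19.55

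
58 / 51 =1.14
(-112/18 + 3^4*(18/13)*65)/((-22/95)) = -3113815/99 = -31452.68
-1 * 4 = -4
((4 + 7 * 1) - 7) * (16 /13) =64 /13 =4.92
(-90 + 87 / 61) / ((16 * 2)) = -5403 / 1952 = -2.77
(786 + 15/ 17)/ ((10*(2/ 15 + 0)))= 40131/ 68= 590.16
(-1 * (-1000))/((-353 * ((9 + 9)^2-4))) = -25/2824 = -0.01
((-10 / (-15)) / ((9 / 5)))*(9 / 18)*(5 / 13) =25 / 351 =0.07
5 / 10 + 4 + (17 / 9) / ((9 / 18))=149 / 18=8.28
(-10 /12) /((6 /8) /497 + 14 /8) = -2485 /5223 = -0.48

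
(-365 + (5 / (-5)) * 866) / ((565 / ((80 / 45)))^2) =-315136 / 25857225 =-0.01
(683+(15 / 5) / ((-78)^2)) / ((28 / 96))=395750 / 169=2341.72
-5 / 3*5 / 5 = -5 / 3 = -1.67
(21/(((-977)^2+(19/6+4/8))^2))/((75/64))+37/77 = 1896294748248541/3946343124571925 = 0.48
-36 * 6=-216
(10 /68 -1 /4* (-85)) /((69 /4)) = 485 /391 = 1.24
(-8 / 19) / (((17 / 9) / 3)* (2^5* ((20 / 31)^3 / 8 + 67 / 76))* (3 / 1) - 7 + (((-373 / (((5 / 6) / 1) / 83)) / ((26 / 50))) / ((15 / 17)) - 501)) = 13942188 / 2696114451557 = 0.00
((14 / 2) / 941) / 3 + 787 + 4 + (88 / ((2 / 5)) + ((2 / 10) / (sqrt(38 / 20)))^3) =2 * sqrt(190) / 9025 + 2854060 / 2823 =1011.01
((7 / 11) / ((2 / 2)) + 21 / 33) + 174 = 1928 / 11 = 175.27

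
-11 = -11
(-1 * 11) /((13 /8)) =-88 /13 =-6.77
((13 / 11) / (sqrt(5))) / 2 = 13 * sqrt(5) / 110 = 0.26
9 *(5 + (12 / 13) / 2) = 639 / 13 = 49.15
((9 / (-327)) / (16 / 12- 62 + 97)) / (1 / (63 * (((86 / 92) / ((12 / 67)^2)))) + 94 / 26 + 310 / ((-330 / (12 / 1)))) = 1738980243 / 17577306325867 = 0.00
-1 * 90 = -90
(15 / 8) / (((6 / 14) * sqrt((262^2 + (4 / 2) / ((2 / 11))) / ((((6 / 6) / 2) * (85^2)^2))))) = 50575 * sqrt(137310) / 219696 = 85.30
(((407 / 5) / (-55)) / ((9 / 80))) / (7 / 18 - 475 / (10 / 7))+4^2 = 239712 / 14945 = 16.04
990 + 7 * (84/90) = 14948/15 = 996.53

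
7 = 7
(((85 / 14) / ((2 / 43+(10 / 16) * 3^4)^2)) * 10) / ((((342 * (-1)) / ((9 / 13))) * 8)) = -3143300 / 525338946769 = -0.00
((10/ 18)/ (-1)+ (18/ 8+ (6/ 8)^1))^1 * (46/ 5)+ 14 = 1642/ 45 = 36.49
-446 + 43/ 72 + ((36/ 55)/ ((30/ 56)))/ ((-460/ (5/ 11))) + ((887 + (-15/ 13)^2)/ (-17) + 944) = 6423745734421/ 14392006200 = 446.34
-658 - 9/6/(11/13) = -659.77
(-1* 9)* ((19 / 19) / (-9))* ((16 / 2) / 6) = 4 / 3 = 1.33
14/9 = 1.56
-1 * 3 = -3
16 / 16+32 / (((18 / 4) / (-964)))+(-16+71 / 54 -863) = -417517 / 54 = -7731.80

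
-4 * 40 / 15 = -32 / 3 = -10.67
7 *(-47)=-329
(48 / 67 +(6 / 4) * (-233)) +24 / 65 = -3034689 / 8710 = -348.41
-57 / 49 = -1.16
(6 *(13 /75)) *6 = 156 /25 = 6.24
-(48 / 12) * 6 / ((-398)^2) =-6 / 39601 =-0.00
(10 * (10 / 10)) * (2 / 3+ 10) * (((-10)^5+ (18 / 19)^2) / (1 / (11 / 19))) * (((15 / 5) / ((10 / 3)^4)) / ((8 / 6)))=-96494433948 / 857375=-112546.36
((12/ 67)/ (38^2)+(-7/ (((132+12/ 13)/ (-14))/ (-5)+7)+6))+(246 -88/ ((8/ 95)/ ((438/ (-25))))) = 9088008275486/ 489665815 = 18559.61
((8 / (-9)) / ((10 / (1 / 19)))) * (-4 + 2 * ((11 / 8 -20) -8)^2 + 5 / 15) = -1429 / 216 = -6.62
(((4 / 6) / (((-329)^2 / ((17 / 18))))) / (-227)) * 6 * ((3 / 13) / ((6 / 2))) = -34 / 2874772719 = -0.00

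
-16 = -16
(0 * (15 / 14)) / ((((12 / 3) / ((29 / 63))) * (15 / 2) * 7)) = 0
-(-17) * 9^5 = 1003833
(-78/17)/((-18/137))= 1781/51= 34.92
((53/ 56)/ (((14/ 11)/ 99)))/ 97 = 57717/ 76048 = 0.76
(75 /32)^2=5625 /1024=5.49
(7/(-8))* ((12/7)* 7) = -21/2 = -10.50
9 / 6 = 3 / 2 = 1.50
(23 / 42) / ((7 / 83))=1909 / 294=6.49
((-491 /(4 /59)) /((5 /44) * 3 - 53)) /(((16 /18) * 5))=2867931 /92680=30.94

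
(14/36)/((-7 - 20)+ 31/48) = -56/3795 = -0.01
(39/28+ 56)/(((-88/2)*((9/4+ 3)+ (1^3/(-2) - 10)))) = 1607/6468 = 0.25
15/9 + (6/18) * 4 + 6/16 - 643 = -5117/8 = -639.62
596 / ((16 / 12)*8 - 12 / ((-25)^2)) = 279375 / 4991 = 55.98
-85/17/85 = -1/17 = -0.06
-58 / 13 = -4.46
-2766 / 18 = -461 / 3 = -153.67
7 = 7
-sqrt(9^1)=-3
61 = 61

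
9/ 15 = 3/ 5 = 0.60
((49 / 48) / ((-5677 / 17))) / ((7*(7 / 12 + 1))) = -17 / 61636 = -0.00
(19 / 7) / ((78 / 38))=361 / 273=1.32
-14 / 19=-0.74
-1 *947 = -947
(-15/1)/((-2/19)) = 142.50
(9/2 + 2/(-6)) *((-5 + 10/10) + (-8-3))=-125/2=-62.50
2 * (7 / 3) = 14 / 3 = 4.67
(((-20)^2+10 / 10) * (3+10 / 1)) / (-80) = -5213 / 80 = -65.16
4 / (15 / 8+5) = 32 / 55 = 0.58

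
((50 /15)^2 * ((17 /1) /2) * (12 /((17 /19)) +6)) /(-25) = -220 /3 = -73.33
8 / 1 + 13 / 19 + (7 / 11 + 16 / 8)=2366 / 209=11.32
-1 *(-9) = 9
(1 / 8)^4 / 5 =1 / 20480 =0.00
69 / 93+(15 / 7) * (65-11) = 116.46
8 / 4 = 2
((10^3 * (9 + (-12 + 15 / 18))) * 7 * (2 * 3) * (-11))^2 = 1002001000000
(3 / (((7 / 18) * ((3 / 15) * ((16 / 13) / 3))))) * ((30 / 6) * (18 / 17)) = 236925 / 476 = 497.74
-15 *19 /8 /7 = -285 /56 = -5.09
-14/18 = -7/9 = -0.78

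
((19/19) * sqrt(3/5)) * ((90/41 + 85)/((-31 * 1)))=-715 * sqrt(15)/1271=-2.18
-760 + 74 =-686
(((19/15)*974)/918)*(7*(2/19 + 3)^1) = 201131/6885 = 29.21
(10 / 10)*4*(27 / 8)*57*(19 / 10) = 1462.05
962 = 962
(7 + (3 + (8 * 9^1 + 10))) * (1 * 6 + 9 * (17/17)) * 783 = 1080540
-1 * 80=-80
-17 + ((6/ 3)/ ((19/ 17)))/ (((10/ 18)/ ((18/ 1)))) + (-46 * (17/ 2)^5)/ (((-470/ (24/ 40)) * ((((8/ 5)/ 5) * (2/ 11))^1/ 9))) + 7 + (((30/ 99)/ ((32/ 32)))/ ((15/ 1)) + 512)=91346241068323/ 226321920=403611.99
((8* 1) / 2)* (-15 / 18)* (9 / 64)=-15 / 32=-0.47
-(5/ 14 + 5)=-75/ 14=-5.36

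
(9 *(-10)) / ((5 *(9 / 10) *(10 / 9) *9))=-2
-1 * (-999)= 999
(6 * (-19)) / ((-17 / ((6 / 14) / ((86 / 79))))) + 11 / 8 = 164359 / 40936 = 4.02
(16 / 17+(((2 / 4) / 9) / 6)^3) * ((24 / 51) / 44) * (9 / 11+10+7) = 987615041 / 5506358616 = 0.18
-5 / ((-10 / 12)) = 6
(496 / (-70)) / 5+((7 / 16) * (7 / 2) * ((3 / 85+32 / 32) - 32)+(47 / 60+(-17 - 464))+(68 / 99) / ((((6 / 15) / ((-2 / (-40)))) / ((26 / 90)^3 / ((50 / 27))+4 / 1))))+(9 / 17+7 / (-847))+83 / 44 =-11509304099267 / 21868481250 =-526.30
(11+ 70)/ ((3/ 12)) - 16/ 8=322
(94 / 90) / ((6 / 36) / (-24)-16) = -752 / 11525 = -0.07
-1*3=-3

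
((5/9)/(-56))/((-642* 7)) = 5/2264976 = 0.00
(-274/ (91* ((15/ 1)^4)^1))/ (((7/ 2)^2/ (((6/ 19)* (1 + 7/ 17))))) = -17536/ 8101445625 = -0.00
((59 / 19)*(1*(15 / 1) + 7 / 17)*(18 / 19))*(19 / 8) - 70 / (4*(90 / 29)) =1186529 / 11628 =102.04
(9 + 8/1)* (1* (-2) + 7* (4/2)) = 204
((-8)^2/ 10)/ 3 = 32/ 15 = 2.13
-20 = -20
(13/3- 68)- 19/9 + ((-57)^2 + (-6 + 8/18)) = 9533/3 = 3177.67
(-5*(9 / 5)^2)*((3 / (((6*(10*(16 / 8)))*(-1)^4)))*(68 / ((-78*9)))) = 51 / 1300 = 0.04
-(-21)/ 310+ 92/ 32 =3649/ 1240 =2.94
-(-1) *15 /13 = 15 /13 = 1.15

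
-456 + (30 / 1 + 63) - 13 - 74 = -450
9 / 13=0.69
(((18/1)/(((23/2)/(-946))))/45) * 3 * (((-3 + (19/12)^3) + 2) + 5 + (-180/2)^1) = 2915099/360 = 8097.50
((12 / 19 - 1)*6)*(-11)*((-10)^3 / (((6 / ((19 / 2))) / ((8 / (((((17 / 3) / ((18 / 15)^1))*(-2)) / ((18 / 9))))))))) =1108800 / 17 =65223.53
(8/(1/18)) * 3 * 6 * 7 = 18144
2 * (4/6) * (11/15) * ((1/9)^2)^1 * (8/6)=0.02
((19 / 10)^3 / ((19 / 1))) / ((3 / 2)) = 361 / 1500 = 0.24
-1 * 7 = -7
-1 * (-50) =50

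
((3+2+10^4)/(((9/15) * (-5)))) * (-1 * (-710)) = -2367850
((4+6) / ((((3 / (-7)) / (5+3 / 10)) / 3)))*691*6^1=-1538166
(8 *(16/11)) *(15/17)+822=155634/187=832.27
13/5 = 2.60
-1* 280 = -280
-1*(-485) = 485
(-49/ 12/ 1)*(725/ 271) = -35525/ 3252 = -10.92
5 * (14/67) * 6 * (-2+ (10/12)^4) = -68845/7236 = -9.51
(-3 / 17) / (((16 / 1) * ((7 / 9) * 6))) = -9 / 3808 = -0.00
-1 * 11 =-11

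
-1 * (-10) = 10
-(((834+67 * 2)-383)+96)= -681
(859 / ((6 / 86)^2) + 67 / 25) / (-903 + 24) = -200.77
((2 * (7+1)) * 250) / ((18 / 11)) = 22000 / 9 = 2444.44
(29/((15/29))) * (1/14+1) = 841/14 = 60.07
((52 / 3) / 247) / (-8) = -1 / 114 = -0.01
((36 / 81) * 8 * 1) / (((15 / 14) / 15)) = 448 / 9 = 49.78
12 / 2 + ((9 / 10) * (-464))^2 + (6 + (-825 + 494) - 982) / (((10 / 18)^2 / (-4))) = 191334.48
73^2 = 5329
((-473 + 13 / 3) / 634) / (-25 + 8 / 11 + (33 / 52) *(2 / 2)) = 402116 / 12858471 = 0.03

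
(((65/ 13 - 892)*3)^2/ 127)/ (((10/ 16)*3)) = 18882456/ 635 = 29736.15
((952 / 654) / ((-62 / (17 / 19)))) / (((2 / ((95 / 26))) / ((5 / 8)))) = -50575 / 2108496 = -0.02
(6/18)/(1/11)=11/3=3.67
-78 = -78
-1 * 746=-746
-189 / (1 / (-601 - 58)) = 124551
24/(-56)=-3/7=-0.43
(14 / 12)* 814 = 2849 / 3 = 949.67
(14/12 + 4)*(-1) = -31/6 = -5.17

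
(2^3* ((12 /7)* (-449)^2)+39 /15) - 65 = 96766296 /35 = 2764751.31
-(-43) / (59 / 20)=860 / 59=14.58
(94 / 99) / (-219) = -94 / 21681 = -0.00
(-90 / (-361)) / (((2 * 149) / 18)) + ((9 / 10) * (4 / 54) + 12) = 9747959 / 806835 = 12.08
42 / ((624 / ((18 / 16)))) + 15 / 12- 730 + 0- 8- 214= -790961 / 832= -950.67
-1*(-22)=22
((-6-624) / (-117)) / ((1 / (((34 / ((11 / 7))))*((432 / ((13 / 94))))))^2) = 6538455238533120 / 265837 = 24595730611.36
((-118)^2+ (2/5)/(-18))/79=626579/3555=176.25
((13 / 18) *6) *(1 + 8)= 39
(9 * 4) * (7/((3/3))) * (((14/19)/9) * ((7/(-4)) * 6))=-4116/19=-216.63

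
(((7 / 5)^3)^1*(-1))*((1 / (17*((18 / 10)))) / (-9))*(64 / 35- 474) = -809774 / 172125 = -4.70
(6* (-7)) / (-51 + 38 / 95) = 210 / 253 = 0.83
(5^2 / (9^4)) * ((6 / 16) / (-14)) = -25 / 244944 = -0.00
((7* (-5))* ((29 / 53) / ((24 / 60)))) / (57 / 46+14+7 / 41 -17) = 4785725 / 158947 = 30.11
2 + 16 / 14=22 / 7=3.14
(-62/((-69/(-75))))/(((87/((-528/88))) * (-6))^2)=-1550/174087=-0.01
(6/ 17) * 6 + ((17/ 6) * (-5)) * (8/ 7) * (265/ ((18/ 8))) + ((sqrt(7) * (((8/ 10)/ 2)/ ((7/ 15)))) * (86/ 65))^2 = -25734771596/ 13574925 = -1895.76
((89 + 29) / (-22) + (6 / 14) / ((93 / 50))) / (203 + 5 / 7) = -0.03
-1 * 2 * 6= -12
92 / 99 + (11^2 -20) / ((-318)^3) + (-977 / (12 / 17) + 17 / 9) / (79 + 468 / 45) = -255299198095 / 17568677016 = -14.53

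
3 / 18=1 / 6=0.17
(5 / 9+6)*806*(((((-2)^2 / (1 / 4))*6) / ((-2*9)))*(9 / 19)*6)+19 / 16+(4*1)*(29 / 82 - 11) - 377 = -1003468479 / 12464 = -80509.35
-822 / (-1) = 822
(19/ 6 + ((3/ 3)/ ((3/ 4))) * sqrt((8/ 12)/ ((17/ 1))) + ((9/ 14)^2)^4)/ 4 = sqrt(102)/ 153 + 14149136195/ 17709468672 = 0.86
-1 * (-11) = 11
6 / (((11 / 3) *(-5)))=-18 / 55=-0.33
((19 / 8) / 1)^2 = 5.64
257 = 257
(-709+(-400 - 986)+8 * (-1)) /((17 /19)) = -39957 /17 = -2350.41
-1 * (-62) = 62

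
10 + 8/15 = 158/15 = 10.53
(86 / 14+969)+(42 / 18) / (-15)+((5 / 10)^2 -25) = 1197299 / 1260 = 950.24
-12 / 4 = -3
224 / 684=56 / 171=0.33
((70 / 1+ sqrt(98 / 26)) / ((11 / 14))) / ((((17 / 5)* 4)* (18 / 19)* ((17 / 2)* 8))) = 4655* sqrt(13) / 5951088+ 23275 / 228888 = 0.10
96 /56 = 12 /7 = 1.71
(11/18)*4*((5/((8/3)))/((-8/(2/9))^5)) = -55/725594112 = -0.00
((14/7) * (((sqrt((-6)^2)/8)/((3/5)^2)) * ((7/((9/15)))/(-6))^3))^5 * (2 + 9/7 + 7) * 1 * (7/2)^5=-3397135491780383288860321044921875/23316389970546096340992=-145697318327.23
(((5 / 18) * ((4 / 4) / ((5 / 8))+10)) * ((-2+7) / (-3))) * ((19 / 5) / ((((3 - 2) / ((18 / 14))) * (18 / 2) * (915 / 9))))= -551 / 19215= -0.03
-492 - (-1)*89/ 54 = -26479/ 54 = -490.35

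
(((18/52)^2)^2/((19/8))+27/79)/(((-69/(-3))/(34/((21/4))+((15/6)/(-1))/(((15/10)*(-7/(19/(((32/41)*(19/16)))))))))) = 4741682895/27608319284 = 0.17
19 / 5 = 3.80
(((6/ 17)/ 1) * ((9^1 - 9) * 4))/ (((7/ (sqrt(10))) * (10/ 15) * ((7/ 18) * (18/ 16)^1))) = 0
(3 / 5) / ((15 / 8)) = 0.32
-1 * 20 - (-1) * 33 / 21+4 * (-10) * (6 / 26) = -2517 / 91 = -27.66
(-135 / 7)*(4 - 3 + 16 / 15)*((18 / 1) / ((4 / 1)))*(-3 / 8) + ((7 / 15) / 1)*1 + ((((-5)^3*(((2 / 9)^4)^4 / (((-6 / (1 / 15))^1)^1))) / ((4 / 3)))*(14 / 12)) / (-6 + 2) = 632504352202020499417 / 9339221751813278640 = 67.73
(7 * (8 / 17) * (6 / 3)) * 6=672 / 17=39.53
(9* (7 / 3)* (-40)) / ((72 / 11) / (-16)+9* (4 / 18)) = -528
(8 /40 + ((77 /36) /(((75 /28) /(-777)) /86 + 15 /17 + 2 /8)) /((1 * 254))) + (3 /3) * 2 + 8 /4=288672521438 /68610066615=4.21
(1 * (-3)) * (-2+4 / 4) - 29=-26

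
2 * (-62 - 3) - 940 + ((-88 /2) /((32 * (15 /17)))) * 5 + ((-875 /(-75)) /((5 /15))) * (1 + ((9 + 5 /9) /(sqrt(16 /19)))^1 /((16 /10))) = -25027 /24 + 7525 * sqrt(19) /144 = -815.01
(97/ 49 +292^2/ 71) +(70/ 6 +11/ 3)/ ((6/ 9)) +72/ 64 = 34150031/ 27832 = 1227.01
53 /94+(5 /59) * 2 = 0.73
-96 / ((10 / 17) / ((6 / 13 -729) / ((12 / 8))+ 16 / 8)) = 5131008 / 65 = 78938.58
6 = 6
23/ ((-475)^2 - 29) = 0.00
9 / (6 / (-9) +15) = 27 / 43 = 0.63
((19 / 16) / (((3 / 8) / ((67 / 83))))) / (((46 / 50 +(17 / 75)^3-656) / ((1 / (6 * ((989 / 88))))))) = -656390625 / 11342656969847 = -0.00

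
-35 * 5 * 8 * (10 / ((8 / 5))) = -8750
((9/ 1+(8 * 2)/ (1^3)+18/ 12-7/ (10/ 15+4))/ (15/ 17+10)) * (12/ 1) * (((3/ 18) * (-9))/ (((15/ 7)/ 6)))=-4284/ 37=-115.78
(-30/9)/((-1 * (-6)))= -5/9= -0.56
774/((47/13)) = 10062/47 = 214.09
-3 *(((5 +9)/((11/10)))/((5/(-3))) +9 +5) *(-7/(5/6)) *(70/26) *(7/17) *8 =3457440/2431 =1422.23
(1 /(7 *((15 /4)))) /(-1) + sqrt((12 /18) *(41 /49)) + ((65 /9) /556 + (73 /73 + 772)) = sqrt(246) /21 + 135378823 /175140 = 773.72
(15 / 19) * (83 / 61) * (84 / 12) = 8715 / 1159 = 7.52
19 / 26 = 0.73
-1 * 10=-10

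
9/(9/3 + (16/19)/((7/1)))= 1197/415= 2.88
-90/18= -5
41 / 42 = 0.98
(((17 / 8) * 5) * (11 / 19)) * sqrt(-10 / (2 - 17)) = 935 * sqrt(6) / 456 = 5.02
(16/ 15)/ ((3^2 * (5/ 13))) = 208/ 675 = 0.31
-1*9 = -9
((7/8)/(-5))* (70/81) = -49/324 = -0.15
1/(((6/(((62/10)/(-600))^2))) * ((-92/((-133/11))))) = 127813/54648000000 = 0.00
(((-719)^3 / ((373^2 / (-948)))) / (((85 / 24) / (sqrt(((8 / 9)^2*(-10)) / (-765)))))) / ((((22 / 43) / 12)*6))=323237830585088*sqrt(34) / 6634366365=284094.08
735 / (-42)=-35 / 2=-17.50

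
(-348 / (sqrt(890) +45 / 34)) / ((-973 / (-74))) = 7880112 / 199818199 - 29769312* sqrt(890) / 999090995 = -0.85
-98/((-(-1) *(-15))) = 98/15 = 6.53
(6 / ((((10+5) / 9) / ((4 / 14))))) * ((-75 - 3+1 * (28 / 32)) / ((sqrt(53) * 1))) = -5553 * sqrt(53) / 3710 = -10.90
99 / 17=5.82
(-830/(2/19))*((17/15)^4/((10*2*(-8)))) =131712617/1620000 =81.30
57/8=7.12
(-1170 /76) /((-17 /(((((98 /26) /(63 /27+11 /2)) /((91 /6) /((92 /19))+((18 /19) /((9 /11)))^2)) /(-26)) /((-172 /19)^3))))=59483065635 /11777616688518928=0.00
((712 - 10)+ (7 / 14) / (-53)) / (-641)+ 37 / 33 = 58439 / 2242218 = 0.03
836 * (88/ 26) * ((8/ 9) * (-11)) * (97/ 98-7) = 953294144/ 5733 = 166281.90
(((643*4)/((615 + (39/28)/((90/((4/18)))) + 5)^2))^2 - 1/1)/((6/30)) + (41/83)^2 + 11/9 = -6609255089539846036131298319017/1870433566515725263305693407361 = -3.53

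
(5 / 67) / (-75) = -1 / 1005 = -0.00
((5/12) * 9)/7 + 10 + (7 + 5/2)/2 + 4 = 135/7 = 19.29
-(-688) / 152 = 86 / 19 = 4.53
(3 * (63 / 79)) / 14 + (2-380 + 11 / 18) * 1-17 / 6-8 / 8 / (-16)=-4322753 / 11376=-379.99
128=128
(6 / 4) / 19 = 3 / 38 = 0.08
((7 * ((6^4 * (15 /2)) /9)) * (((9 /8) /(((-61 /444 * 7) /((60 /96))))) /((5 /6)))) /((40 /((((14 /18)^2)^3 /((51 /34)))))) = -4353013 /177876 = -24.47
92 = 92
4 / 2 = 2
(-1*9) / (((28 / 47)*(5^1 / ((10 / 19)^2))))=-2115 / 2527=-0.84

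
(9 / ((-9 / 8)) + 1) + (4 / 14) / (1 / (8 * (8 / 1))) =11.29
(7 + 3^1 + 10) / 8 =5 / 2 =2.50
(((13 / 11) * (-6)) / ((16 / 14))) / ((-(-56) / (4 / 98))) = -39 / 8624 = -0.00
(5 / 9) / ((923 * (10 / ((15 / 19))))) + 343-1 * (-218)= 59029547 / 105222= 561.00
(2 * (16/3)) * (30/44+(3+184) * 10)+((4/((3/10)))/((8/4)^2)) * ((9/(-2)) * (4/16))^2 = 21075815/1056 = 19958.16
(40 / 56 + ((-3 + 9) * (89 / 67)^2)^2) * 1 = 15911800337 / 141057847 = 112.80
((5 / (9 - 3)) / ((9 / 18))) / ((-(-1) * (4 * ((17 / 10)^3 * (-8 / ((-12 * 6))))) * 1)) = 3750 / 4913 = 0.76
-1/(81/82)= -82/81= -1.01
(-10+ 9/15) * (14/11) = -658/55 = -11.96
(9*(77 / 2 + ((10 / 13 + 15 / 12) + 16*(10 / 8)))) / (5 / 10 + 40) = 1049 / 78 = 13.45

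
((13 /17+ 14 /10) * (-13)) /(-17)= 2392 /1445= 1.66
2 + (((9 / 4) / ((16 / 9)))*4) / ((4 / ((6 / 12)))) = 337 / 128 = 2.63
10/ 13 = 0.77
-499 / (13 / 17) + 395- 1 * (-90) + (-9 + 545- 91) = 3607 / 13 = 277.46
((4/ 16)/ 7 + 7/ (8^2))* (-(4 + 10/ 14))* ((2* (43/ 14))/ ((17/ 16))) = -92235/ 23324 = -3.95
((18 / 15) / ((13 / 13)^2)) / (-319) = -6 / 1595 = -0.00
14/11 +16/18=214/99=2.16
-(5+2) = -7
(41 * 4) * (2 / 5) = 328 / 5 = 65.60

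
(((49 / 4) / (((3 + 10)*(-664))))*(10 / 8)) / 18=-0.00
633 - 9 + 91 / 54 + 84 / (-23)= 772565 / 1242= 622.03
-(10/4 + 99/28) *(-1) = 169/28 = 6.04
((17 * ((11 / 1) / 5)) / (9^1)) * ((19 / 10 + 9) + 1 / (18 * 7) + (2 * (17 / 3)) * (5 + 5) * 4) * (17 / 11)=42262204 / 14175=2981.46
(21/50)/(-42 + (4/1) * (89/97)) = -2037/185900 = -0.01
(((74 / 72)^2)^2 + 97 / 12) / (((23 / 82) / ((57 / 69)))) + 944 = 431416333211 / 444258432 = 971.09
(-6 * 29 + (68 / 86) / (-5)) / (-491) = 37444 / 105565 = 0.35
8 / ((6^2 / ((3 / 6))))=0.11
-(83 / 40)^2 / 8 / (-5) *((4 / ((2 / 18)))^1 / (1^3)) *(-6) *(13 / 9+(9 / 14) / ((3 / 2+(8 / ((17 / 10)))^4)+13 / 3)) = -117029315810499 / 3481565290000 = -33.61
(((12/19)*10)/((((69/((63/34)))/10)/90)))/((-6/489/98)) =-9057258000/7429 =-1219175.93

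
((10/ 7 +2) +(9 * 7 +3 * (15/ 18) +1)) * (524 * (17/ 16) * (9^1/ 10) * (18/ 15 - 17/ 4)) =-1196947917/ 11200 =-106870.35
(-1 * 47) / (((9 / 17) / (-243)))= 21573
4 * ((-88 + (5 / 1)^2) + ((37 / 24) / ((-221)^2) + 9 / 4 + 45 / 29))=-2012345809 / 8498334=-236.79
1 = 1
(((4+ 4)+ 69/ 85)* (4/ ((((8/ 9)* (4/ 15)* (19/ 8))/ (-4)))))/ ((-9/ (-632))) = -5680416/ 323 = -17586.43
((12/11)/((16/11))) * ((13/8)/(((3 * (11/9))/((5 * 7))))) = 11.63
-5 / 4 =-1.25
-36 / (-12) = 3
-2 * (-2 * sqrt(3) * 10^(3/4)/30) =2 * 10^(3/4) * sqrt(3)/15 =1.30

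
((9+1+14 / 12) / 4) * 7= 469 / 24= 19.54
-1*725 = -725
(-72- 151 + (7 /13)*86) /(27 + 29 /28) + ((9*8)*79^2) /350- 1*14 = 451312206 /357175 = 1263.56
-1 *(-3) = 3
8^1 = 8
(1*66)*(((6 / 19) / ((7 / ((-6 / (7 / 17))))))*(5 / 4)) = -50490 / 931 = -54.23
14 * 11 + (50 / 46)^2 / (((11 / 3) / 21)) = 935501 / 5819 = 160.77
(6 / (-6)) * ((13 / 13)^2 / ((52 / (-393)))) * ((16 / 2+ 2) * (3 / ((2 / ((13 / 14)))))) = 5895 / 56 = 105.27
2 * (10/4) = 5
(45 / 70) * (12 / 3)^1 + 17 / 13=353 / 91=3.88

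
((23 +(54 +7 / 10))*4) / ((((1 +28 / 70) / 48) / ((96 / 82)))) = 511488 / 41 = 12475.32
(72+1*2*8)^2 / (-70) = -3872 / 35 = -110.63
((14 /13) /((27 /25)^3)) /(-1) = -218750 /255879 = -0.85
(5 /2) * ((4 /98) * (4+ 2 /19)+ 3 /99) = 30395 /61446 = 0.49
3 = 3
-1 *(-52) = 52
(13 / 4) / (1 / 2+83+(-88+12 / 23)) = -299 / 366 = -0.82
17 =17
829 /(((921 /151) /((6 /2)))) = 125179 /307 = 407.75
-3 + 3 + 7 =7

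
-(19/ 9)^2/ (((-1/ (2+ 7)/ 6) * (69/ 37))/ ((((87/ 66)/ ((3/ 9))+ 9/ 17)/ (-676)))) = -574351/ 670956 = -0.86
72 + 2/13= 938/13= 72.15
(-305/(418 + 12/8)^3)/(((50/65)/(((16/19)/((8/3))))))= -19032/11221204661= -0.00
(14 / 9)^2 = 2.42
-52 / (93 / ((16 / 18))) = -416 / 837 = -0.50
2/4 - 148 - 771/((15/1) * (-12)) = -8593/60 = -143.22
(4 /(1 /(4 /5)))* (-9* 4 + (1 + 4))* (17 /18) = -4216 /45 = -93.69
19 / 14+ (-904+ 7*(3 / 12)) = -25225 / 28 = -900.89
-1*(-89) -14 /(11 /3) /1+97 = 2004 /11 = 182.18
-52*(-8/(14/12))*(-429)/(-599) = 1070784/4193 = 255.37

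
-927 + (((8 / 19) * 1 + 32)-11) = -17206 / 19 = -905.58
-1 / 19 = -0.05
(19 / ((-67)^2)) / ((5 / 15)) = 57 / 4489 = 0.01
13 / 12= 1.08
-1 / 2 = -0.50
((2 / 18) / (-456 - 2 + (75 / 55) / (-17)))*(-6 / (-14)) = -187 / 1798881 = -0.00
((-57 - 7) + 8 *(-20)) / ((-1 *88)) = 28 / 11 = 2.55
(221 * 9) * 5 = 9945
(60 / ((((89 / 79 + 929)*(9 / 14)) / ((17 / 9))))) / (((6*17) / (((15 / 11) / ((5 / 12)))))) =1106 / 181863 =0.01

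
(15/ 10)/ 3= 1/ 2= 0.50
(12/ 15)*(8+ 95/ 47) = 8.02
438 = 438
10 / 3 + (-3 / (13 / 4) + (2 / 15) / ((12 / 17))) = 3041 / 1170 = 2.60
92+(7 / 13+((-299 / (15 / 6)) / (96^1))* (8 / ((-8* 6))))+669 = 14259887 / 18720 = 761.75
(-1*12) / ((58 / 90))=-540 / 29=-18.62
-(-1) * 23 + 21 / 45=352 / 15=23.47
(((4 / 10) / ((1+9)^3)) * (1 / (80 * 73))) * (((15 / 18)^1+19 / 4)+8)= 0.00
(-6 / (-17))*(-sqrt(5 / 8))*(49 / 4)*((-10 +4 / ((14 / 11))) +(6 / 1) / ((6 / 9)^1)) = -315*sqrt(10) / 136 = -7.32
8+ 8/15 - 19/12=139/20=6.95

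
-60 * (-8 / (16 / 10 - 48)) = -300 / 29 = -10.34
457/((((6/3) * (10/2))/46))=10511/5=2102.20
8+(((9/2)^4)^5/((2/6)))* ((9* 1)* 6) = 984770902183615427185/524288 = 1878301433913451.06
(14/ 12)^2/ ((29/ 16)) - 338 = -88022/ 261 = -337.25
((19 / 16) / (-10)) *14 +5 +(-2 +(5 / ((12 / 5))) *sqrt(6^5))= 107 / 80 +75 *sqrt(6)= 185.05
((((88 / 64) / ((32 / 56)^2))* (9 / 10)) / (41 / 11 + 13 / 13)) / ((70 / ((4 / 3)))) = 2541 / 166400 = 0.02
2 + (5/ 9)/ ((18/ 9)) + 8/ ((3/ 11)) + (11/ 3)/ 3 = 197/ 6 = 32.83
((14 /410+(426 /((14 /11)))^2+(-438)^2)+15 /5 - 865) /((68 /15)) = 66841.70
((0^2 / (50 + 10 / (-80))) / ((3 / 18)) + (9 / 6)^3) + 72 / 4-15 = 51 / 8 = 6.38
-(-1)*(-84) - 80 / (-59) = -4876 / 59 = -82.64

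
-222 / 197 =-1.13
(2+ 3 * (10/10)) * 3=15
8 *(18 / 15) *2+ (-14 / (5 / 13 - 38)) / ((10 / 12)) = 19.65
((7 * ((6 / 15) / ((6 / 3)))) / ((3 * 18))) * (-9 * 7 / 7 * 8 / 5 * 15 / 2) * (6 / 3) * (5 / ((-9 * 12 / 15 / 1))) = 35 / 9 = 3.89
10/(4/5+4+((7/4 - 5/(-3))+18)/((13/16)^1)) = 975/3038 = 0.32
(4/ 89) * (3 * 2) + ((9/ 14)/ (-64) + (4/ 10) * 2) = 422491/ 398720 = 1.06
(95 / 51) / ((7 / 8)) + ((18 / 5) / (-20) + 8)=177587 / 17850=9.95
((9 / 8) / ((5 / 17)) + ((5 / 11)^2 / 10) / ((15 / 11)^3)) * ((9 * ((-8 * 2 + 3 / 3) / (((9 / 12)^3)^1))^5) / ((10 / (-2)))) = 69454318796800 / 177147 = 392071662.50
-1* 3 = -3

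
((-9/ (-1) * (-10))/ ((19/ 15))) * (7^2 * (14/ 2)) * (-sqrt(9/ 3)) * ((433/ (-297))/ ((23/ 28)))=-207926600 * sqrt(3)/ 4807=-74919.79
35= 35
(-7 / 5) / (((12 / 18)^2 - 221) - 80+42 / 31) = 1953 / 417385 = 0.00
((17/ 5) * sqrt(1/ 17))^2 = 17/ 25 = 0.68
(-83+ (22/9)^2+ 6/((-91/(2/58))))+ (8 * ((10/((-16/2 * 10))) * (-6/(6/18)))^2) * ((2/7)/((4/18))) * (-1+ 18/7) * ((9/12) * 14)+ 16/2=790.15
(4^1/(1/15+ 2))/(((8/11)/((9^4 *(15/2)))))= 16238475/124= 130955.44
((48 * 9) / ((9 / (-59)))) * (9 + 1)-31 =-28351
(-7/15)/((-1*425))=7/6375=0.00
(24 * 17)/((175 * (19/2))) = 816/3325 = 0.25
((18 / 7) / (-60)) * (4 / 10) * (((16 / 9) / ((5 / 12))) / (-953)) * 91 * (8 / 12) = 1664 / 357375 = 0.00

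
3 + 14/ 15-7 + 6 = 44/ 15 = 2.93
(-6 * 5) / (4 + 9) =-30 / 13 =-2.31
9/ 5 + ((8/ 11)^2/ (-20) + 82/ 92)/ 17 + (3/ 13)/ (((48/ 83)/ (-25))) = -399782257/ 49203440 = -8.13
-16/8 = -2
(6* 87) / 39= 174 / 13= 13.38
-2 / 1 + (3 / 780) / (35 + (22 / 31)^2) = -17740919 / 8870940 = -2.00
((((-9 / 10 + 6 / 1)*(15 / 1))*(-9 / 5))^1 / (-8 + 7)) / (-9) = -15.30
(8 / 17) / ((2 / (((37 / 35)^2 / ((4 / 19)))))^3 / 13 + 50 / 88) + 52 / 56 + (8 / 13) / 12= 96364398504441265801 / 53472354645693861150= 1.80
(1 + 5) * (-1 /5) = -6 /5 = -1.20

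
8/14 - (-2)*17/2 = 123/7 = 17.57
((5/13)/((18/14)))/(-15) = -7/351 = -0.02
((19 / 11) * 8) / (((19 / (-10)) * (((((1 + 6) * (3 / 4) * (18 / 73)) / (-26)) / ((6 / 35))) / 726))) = 2672384 / 147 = 18179.48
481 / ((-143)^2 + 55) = 481 / 20504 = 0.02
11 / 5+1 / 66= 2.22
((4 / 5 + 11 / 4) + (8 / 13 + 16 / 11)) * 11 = 16073 / 260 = 61.82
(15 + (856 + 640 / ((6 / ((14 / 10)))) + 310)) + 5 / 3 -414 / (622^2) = 257664537 / 193442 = 1332.00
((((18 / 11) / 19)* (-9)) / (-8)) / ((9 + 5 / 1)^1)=0.01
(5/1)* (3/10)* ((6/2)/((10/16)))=36/5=7.20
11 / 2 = 5.50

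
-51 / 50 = -1.02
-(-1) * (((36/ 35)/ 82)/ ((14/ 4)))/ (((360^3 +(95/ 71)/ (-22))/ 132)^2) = 0.00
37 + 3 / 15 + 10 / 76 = 7093 / 190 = 37.33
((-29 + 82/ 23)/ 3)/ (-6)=1.41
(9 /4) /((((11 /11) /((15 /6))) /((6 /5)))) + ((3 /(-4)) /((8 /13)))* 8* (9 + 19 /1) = -1065 /4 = -266.25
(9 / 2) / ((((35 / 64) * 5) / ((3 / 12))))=72 / 175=0.41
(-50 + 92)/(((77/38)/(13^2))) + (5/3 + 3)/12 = 693653/198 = 3503.30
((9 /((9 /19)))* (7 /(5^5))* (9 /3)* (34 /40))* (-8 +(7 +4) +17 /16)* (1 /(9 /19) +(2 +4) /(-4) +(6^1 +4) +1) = 6143137 /1200000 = 5.12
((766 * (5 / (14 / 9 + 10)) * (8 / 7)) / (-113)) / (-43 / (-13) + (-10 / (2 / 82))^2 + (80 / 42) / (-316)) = -8169390 / 409679681491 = -0.00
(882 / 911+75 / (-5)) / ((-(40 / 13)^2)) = 2160327 / 1457600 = 1.48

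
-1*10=-10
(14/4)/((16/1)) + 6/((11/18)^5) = 363924413/5153632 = 70.62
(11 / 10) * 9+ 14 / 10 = 113 / 10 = 11.30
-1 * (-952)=952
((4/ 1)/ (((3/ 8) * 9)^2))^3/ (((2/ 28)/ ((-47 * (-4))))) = 44157632512/ 387420489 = 113.98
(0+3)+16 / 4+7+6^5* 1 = 7790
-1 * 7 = -7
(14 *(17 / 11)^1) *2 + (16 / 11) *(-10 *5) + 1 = -313 / 11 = -28.45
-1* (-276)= 276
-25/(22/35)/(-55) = 175/242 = 0.72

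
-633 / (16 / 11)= -6963 / 16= -435.19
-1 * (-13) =13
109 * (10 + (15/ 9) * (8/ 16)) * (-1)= -7085/ 6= -1180.83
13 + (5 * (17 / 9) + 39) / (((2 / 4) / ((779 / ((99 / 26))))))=17673071 / 891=19835.10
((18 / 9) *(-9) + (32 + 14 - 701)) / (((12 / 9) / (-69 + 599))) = -535035 / 2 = -267517.50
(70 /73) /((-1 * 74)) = -0.01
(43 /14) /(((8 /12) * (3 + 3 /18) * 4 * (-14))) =-387 /14896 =-0.03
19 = 19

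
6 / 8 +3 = 15 / 4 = 3.75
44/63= 0.70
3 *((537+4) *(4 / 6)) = 1082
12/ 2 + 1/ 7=43/ 7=6.14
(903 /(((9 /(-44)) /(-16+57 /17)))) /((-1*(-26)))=1423730 /663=2147.41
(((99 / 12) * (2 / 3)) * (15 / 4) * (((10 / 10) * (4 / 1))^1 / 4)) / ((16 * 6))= 55 / 256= 0.21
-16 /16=-1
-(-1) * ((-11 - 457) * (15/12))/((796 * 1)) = -585/796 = -0.73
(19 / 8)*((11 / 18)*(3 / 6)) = 209 / 288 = 0.73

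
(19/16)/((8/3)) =57/128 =0.45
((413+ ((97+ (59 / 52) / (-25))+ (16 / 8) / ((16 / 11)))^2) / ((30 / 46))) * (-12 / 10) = -1567504777927 / 84500000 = -18550.35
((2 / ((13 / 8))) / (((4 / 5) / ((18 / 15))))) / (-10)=-0.18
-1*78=-78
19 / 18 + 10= 199 / 18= 11.06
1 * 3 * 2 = 6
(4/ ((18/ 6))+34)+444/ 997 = 107014/ 2991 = 35.78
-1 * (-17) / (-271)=-17 / 271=-0.06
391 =391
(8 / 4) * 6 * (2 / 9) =8 / 3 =2.67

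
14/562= 7/281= 0.02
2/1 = 2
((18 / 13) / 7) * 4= 72 / 91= 0.79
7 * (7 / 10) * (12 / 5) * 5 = 294 / 5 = 58.80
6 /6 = 1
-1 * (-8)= 8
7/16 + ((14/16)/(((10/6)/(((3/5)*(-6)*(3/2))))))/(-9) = 301/400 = 0.75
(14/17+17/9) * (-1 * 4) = -1660/153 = -10.85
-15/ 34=-0.44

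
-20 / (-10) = 2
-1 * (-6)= 6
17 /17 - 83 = -82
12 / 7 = 1.71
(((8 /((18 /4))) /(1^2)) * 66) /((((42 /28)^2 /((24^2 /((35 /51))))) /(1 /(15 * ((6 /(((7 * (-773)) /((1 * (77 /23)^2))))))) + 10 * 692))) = 36703214022656 /121275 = 302644518.84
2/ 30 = 1/ 15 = 0.07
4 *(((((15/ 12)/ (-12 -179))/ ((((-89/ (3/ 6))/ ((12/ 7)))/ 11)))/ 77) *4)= 120/ 832951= 0.00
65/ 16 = 4.06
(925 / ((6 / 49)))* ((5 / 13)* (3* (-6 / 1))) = -679875 / 13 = -52298.08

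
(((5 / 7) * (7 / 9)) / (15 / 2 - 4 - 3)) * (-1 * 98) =-980 / 9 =-108.89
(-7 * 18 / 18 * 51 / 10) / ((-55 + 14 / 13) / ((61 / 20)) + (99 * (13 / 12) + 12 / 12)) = -188734 / 478815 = -0.39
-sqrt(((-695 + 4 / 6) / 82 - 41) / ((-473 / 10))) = -sqrt(1914495) / 1353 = -1.02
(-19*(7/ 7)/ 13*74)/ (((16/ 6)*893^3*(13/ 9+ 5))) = -0.00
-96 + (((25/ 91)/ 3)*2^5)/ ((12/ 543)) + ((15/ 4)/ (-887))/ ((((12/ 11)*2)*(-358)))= 101533443239/ 2774081856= 36.60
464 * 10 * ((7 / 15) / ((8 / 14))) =11368 / 3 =3789.33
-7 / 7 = -1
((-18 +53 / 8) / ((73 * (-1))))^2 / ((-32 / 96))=-24843 / 341056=-0.07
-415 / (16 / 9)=-3735 / 16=-233.44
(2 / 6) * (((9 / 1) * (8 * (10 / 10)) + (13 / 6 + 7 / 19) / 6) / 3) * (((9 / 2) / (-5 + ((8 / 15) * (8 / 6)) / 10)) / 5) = -247685 / 168568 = -1.47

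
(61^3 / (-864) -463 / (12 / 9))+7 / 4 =-525493 / 864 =-608.21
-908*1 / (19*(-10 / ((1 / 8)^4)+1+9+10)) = 227 / 194465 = 0.00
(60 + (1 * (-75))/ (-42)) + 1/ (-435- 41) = 29409/ 476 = 61.78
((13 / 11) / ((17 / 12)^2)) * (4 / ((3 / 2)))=4992 / 3179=1.57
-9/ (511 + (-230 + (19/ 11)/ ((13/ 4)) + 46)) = -1287/ 46837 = -0.03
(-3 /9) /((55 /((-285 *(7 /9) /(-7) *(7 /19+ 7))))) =-140 /99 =-1.41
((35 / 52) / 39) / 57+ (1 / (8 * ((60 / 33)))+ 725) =3352603289 / 4623840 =725.07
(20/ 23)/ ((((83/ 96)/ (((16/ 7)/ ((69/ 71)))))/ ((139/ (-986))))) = -50529280/ 151523057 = -0.33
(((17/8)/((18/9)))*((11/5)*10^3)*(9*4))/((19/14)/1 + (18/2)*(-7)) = -1178100/863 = -1365.12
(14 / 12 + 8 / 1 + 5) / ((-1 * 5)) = -17 / 6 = -2.83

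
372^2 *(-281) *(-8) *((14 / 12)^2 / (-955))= -423424288 / 955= -443376.22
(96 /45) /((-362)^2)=8 /491415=0.00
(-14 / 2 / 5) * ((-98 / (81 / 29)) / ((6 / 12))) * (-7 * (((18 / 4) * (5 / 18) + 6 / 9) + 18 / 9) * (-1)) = 3272563 / 1215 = 2693.47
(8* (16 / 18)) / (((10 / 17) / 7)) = 3808 / 45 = 84.62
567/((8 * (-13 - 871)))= -567/7072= -0.08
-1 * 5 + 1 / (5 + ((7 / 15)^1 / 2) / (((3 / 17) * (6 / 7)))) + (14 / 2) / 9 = -129394 / 31797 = -4.07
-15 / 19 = -0.79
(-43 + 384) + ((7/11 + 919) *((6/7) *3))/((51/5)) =749849/1309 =572.84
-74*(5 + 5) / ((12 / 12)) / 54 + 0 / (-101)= -370 / 27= -13.70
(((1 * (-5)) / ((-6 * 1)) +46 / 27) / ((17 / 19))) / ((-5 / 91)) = -236873 / 4590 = -51.61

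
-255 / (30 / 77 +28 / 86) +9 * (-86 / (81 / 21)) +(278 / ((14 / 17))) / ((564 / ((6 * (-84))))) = -858.87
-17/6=-2.83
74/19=3.89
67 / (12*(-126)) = -0.04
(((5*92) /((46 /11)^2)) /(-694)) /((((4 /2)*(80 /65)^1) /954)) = -14.69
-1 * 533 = -533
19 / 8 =2.38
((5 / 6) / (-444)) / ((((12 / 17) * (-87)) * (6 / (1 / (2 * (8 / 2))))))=85 / 133498368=0.00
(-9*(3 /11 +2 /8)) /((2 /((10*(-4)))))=1035 /11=94.09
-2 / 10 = -1 / 5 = -0.20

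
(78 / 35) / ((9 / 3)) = 26 / 35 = 0.74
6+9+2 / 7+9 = 170 / 7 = 24.29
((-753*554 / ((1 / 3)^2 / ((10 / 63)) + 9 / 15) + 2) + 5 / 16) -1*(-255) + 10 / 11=-733614309 / 2288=-320635.62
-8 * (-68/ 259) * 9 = 4896/ 259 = 18.90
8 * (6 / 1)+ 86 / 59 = 2918 / 59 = 49.46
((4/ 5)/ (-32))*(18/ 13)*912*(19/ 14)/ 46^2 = -9747/ 481390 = -0.02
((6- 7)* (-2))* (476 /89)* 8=7616 /89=85.57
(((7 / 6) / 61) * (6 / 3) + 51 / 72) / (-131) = -1093 / 191784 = -0.01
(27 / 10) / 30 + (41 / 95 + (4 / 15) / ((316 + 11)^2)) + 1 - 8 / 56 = 5882281859 / 4266467100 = 1.38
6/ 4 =3/ 2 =1.50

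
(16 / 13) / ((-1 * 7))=-16 / 91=-0.18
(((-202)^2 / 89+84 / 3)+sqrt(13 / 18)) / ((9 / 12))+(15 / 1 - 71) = 2 * sqrt(26) / 9+52744 / 89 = 593.76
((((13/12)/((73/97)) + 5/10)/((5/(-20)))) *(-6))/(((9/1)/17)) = 57766/657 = 87.92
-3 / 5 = -0.60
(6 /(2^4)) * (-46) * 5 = -86.25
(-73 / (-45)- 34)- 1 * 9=-1862 / 45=-41.38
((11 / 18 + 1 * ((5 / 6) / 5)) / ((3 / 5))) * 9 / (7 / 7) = 35 / 3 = 11.67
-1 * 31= -31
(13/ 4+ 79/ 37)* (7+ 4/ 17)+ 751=1987547/ 2516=789.96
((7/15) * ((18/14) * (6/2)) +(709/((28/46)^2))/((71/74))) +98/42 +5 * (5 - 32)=194500301/104370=1863.57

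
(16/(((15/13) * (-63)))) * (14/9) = -416/1215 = -0.34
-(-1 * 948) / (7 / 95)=90060 / 7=12865.71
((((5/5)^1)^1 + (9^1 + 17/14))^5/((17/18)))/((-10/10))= -858500933013/4571504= -187793.98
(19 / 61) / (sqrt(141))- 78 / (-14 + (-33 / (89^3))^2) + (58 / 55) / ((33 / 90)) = 19 * sqrt(141) / 8601 + 7111802273272938 / 841886306756165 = 8.47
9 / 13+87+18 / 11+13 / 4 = 52955 / 572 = 92.58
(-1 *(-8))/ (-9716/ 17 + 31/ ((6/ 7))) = -0.01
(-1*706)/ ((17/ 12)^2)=-101664/ 289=-351.78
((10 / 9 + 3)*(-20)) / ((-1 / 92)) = 68080 / 9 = 7564.44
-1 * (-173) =173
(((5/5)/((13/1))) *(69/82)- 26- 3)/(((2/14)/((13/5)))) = -43183/82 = -526.62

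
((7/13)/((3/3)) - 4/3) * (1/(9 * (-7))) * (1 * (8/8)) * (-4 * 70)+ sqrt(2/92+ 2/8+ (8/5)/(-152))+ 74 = sqrt(4988355)/4370+ 24734/351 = 70.98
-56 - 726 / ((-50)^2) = -70363 / 1250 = -56.29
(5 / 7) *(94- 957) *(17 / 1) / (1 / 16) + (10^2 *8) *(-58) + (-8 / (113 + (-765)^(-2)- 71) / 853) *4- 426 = -31480060374820186 / 146763901921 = -214494.57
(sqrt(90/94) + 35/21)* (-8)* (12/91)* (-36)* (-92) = -529920/91 - 953856* sqrt(235)/4277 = -9242.13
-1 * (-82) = 82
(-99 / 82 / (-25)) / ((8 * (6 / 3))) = 99 / 32800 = 0.00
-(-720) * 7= 5040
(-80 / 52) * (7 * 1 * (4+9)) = -140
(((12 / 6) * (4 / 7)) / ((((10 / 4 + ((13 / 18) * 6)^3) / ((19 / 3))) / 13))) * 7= 35568 / 4529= 7.85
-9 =-9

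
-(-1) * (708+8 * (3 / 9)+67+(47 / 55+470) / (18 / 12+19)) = 800.64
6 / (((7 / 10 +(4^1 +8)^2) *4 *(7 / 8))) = 120 / 10129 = 0.01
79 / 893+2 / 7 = 2339 / 6251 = 0.37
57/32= 1.78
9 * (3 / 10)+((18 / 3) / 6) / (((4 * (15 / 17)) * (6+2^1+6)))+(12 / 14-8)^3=-2977607 / 8232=-361.71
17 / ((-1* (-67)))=17 / 67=0.25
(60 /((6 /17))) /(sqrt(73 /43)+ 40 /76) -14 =78.93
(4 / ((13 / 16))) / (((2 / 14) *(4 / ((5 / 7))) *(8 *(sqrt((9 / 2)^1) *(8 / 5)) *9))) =25 *sqrt(2) / 1404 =0.03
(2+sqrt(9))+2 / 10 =26 / 5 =5.20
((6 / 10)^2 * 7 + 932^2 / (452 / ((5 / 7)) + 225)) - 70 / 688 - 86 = 929.04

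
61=61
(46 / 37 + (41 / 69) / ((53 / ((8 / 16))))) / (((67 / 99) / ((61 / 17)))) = 680315493 / 102744634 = 6.62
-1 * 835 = -835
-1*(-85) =85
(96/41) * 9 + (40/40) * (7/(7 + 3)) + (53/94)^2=40015331/1811380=22.09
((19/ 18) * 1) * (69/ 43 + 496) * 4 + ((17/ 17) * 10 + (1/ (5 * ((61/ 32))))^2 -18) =75349716038/ 36000675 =2093.01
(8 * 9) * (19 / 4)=342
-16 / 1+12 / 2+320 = 310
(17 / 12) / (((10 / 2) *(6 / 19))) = 0.90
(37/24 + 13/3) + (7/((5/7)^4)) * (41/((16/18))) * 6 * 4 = 148872167/5000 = 29774.43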